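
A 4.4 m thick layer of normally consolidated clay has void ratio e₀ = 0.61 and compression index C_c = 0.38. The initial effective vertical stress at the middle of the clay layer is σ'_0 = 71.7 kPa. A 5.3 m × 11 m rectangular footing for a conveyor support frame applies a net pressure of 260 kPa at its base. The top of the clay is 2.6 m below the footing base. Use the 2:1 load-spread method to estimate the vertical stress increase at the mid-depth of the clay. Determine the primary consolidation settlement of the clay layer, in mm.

S_c ≈ 380 mm

Mid-depth of clay below the footing base: z = 2.6 + 4.4/2 = 4.8 m.
Stress increase at mid-clay by the 2:1 spreading method:
Δσ = qBL/((B+z)(L+z)) = 260×5.3×11/((5.3+4.8)(11+4.8)) = 94.987 kPa
Final effective stress: σ'_f = σ'_0 + Δσ = 71.7 + 94.987 = 166.69 kPa.
Normally consolidated clay, so the full stress increment lies on the virgin compression line:
S_c = C_c·H/(1+e₀)·log₁₀(σ'_f/σ'_0) = 0.38×4.4/(1+0.61)×log₁₀(166.69/71.7)
    = 1.0385 × 0.36639 = 0.3805 m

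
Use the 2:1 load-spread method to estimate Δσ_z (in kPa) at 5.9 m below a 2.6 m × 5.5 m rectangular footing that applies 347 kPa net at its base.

By the 2:1 method the load spreads at 1 horizontal : 2 vertical, so at depth z the loaded area has grown by z in each plan dimension:
Δσ = qBL/((B+z)(L+z)) = 347×2.6×5.5/((2.6+5.9)(5.5+5.9)) = 51.208 kPa

Δσ_z ≈ 51.2 kPa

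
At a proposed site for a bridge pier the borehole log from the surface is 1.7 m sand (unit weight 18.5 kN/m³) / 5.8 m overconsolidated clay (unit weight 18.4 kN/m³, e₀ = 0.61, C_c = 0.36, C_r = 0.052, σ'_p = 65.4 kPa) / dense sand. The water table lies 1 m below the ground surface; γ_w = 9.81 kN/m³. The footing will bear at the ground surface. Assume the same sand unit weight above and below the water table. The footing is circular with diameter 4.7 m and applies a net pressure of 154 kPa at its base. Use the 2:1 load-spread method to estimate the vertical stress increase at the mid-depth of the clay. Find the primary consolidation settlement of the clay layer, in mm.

S_c ≈ 195 mm

Mid-depth of clay below the ground surface: z = 1.7 + 5.8/2 = 4.6 m.
Total vertical stress at mid-clay: σ_v = 18.5×1.7 + 18.4×2.9 = 84.81 kPa.
Pore pressure: u = 9.81×(4.6 − 1) = 35.316 kPa.
Initial effective stress: σ'_0 = σ_v − u = 84.81 − 35.316 = 49.494 kPa.
Stress increase at mid-clay by the 2:1 spreading method:
Δσ ≈ qD²/(D+z)² = 154×4.7²/(4.7+4.6)² = 39.332 kPa
Final effective stress: σ'_f = 49.494 + 39.332 = 88.826 kPa.
σ'_f = 88.826 > σ'_p = 65.4 kPa, so the stress path crosses the preconsolidation pressure — recompression up to σ'_p, then virgin compression beyond:
S_c = H/(1+e₀)·[C_r·log₁₀(σ'_p/σ'_0) + C_c·log₁₀(σ'_f/σ'_p)]
    = 5.8/1.61 × [0.052×log₁₀(65.4/49.494) + 0.36×log₁₀(88.826/65.4)]
    = 3.6025 × [0.0062933 + 0.047866] = 0.1951 m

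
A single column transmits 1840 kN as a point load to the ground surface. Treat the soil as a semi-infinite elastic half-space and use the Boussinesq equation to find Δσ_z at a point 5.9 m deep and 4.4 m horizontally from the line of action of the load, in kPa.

Boussinesq vertical stress below a point load on an elastic half-space:
Δσ_z = 3P/(2πz²) · [1 + (r/z)²]^(−5/2)
r/z = 4.4/5.9 = 0.74576; [1+(r/z)²]^(−5/2) = 0.33103.
Δσ_z = 3×1840/(2π×5.9²) × 0.33103 = 25.238 × 0.33103 = 8.355 kPa

Δσ_z ≈ 8.35 kPa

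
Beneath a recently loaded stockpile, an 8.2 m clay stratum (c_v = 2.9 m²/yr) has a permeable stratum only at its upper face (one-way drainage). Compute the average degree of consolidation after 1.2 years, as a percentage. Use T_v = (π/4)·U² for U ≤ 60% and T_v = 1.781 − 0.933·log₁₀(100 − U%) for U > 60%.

U ≈ 25.7 %

Drainage path length: H_d = H = 8.2 m (single drainage).
T_v = c_v·t/H_d² = 2.9×1.2/8.2² = 0.051755.
T_v = 0.051755 corresponds to the U ≤ 60% branch:
U = √(4T_v/π) = 0.2567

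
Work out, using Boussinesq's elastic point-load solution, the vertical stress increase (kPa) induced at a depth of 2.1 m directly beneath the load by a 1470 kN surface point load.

Boussinesq vertical stress below a point load on an elastic half-space:
Δσ_z = 3P/(2πz²) · [1 + (r/z)²]^(−5/2)
r/z = 0/2.1 = 0; [1+(r/z)²]^(−5/2) = 1.
Δσ_z = 3×1470/(2π×2.1²) × 1 = 159.15 × 1 = 159.2 kPa

Δσ_z ≈ 159 kPa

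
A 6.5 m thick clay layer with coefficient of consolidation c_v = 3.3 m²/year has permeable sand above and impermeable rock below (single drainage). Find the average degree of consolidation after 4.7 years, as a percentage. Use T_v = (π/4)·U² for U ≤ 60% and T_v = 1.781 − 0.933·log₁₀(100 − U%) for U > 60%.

Drainage path length: H_d = H = 6.5 m (single drainage).
T_v = c_v·t/H_d² = 3.3×4.7/6.5² = 0.3671.
T_v = 0.3671 corresponds to the U > 60% branch:
U = 1 − 10^((1.781 − T_v)/0.933)/100 = 0.6723

U ≈ 67.2 %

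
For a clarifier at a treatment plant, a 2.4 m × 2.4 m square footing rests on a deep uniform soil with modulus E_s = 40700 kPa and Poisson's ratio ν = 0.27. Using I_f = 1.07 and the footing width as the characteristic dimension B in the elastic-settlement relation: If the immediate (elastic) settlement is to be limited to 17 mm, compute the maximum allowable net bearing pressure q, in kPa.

S_e = q·B·(1−ν²)/E_s · I_f  ⇒  q = S_e·E_s / (B·(1−ν²)·I_f).
q = 0.017 × 40700 / (2.4 × 0.9271 × 1.07) = 290.6 kPa

q ≈ 291 kPa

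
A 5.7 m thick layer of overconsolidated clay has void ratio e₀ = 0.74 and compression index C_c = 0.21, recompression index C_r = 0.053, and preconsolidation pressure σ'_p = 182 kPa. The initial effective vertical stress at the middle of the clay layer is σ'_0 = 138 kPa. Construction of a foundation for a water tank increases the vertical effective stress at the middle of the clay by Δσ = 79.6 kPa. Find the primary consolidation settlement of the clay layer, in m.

Final effective stress: σ'_f = 138 + 79.6 = 217.6 kPa.
σ'_f = 217.6 > σ'_p = 182 kPa, so the stress path crosses the preconsolidation pressure — recompression up to σ'_p, then virgin compression beyond:
S_c = H/(1+e₀)·[C_r·log₁₀(σ'_p/σ'_0) + C_c·log₁₀(σ'_f/σ'_p)]
    = 5.7/1.74 × [0.053×log₁₀(182/138) + 0.21×log₁₀(217.6/182)]
    = 3.2759 × [0.0063702 + 0.016293] = 0.07424 m

S_c ≈ 0.0742 m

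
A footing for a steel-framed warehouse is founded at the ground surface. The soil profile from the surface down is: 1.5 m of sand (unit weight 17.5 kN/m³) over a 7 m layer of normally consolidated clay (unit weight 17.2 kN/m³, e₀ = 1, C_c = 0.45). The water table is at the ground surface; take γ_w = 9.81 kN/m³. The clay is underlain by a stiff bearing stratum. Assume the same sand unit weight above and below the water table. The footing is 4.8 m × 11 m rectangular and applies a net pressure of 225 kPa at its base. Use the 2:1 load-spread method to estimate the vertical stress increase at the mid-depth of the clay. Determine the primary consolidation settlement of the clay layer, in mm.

S_c ≈ 757 mm

Mid-depth of clay below the ground surface: z = 1.5 + 7/2 = 5 m.
Total vertical stress at mid-clay: σ_v = 17.5×1.5 + 17.2×3.5 = 86.45 kPa.
Pore pressure: u = 9.81×(5 − 0) = 49.05 kPa.
Initial effective stress: σ'_0 = σ_v − u = 86.45 − 49.05 = 37.4 kPa.
Stress increase at mid-clay by the 2:1 spreading method:
Δσ = qBL/((B+z)(L+z)) = 225×4.8×11/((4.8+5)(11+5)) = 75.765 kPa
Final effective stress: σ'_f = σ'_0 + Δσ = 37.4 + 75.765 = 113.16 kPa.
Normally consolidated clay, so the full stress increment lies on the virgin compression line:
S_c = C_c·H/(1+e₀)·log₁₀(σ'_f/σ'_0) = 0.45×7/(1+1)×log₁₀(113.16/37.4)
    = 1.575 × 0.48082 = 0.7573 m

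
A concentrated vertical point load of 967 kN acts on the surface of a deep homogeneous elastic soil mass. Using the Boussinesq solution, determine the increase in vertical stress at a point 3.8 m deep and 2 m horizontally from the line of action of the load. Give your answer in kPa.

Δσ_z ≈ 17.4 kPa

Boussinesq vertical stress below a point load on an elastic half-space:
Δσ_z = 3P/(2πz²) · [1 + (r/z)²]^(−5/2)
r/z = 2/3.8 = 0.52632; [1+(r/z)²]^(−5/2) = 0.54264.
Δσ_z = 3×967/(2π×3.8²) × 0.54264 = 31.974 × 0.54264 = 17.35 kPa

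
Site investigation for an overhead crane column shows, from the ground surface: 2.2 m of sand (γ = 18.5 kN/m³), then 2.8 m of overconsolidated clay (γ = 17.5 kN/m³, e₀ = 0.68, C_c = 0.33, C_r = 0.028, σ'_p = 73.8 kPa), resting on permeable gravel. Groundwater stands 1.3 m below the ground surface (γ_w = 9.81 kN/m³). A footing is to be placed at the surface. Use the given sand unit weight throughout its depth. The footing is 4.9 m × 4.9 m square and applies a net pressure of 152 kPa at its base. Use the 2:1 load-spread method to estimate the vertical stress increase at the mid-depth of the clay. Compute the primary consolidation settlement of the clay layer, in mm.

S_c ≈ 66.7 mm

Mid-depth of clay below the ground surface: z = 2.2 + 2.8/2 = 3.6 m.
Total vertical stress at mid-clay: σ_v = 18.5×2.2 + 17.5×1.4 = 65.2 kPa.
Pore pressure: u = 9.81×(3.6 − 1.3) = 22.563 kPa.
Initial effective stress: σ'_0 = σ_v − u = 65.2 − 22.563 = 42.637 kPa.
Stress increase at mid-clay by the 2:1 spreading method:
Δσ = qBL/((B+z)(L+z)) = 152×4.9×4.9/((4.9+3.6)(4.9+3.6)) = 50.512 kPa
Final effective stress: σ'_f = 42.637 + 50.512 = 93.149 kPa.
σ'_f = 93.149 > σ'_p = 73.8 kPa, so the stress path crosses the preconsolidation pressure — recompression up to σ'_p, then virgin compression beyond:
S_c = H/(1+e₀)·[C_r·log₁₀(σ'_p/σ'_0) + C_c·log₁₀(σ'_f/σ'_p)]
    = 2.8/1.68 × [0.028×log₁₀(73.8/42.637) + 0.33×log₁₀(93.149/73.8)]
    = 1.6667 × [0.0066716 + 0.03337] = 0.06674 m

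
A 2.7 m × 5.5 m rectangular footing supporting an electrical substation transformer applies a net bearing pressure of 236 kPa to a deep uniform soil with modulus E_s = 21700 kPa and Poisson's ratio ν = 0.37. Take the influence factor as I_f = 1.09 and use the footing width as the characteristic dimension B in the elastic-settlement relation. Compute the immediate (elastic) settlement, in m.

S_e ≈ 0.0276 m

Immediate (elastic) settlement: S_e = q·B·(1−ν²)/E_s · I_f.
S_e = 236 × 2.7 × (1 − 0.37²) / 21700 × 1.09
    = 236 × 2.7 × 0.8631 / 21700 × 1.09
    = 0.02763 m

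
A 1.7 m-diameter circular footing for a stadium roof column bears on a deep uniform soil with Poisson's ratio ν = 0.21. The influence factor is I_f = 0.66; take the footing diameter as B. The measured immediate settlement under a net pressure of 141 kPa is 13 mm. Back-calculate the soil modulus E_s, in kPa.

S_e = q·B·(1−ν²)/E_s · I_f  ⇒  E_s = q·B·(1−ν²)·I_f / S_e.
E_s = 141 × 1.7 × 0.9559 × 0.66 / 0.013 = 11630 kPa

E_s ≈ 11600 kPa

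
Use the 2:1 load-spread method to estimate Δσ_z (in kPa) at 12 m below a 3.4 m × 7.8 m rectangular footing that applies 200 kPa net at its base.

Δσ_z ≈ 17.4 kPa

By the 2:1 method the load spreads at 1 horizontal : 2 vertical, so at depth z the loaded area has grown by z in each plan dimension:
Δσ = qBL/((B+z)(L+z)) = 200×3.4×7.8/((3.4+12)(7.8+12)) = 17.395 kPa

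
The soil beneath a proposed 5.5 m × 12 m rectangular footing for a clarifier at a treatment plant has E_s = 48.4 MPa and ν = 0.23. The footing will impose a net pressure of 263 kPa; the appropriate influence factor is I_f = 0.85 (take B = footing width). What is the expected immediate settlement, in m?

Immediate (elastic) settlement: S_e = q·B·(1−ν²)/E_s · I_f.
E_s = 48.4 MPa = 48400 kPa.
S_e = 263 × 5.5 × (1 − 0.23²) / 48400 × 0.85
    = 263 × 5.5 × 0.9471 / 48400 × 0.85
    = 0.02406 m

S_e ≈ 0.0241 m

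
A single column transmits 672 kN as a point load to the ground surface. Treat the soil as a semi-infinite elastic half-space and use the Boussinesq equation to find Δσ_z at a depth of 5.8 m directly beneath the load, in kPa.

Δσ_z ≈ 9.54 kPa

Boussinesq vertical stress below a point load on an elastic half-space:
Δσ_z = 3P/(2πz²) · [1 + (r/z)²]^(−5/2)
r/z = 0/5.8 = 0; [1+(r/z)²]^(−5/2) = 1.
Δσ_z = 3×672/(2π×5.8²) × 1 = 9.5379 × 1 = 9.538 kPa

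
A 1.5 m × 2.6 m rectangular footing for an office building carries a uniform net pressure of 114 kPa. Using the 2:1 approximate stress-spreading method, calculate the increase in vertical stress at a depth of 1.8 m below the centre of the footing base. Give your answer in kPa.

By the 2:1 method the load spreads at 1 horizontal : 2 vertical, so at depth z the loaded area has grown by z in each plan dimension:
Δσ = qBL/((B+z)(L+z)) = 114×1.5×2.6/((1.5+1.8)(2.6+1.8)) = 30.62 kPa

Δσ_z ≈ 30.6 kPa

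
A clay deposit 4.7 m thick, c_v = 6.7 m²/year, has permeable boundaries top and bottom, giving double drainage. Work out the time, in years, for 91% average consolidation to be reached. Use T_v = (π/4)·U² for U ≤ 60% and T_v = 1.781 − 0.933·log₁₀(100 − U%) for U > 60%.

t ≈ 0.734 years

Drainage path length: H_d = H/2 = 2.35 m (double drainage).
U > 60%: T_v = 1.781 − 0.933·log₁₀(100 − 91) = 0.89069.
t = T_v·H_d²/c_v = 0.89069×2.35²/6.7 = 0.7342 years.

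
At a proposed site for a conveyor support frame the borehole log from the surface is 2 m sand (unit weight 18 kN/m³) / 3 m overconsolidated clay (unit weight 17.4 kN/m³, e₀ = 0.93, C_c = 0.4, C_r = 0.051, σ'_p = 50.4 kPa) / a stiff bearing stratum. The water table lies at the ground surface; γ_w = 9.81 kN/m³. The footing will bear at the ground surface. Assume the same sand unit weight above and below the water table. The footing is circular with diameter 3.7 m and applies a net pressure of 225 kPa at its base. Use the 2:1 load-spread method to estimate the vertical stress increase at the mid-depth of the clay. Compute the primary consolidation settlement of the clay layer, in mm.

S_c ≈ 169 mm

Mid-depth of clay below the ground surface: z = 2 + 3/2 = 3.5 m.
Total vertical stress at mid-clay: σ_v = 18×2 + 17.4×1.5 = 62.1 kPa.
Pore pressure: u = 9.81×(3.5 − 0) = 34.335 kPa.
Initial effective stress: σ'_0 = σ_v − u = 62.1 − 34.335 = 27.765 kPa.
Stress increase at mid-clay by the 2:1 spreading method:
Δσ ≈ qD²/(D+z)² = 225×3.7²/(3.7+3.5)² = 59.418 kPa
Final effective stress: σ'_f = 27.765 + 59.418 = 87.183 kPa.
σ'_f = 87.183 > σ'_p = 50.4 kPa, so the stress path crosses the preconsolidation pressure — recompression up to σ'_p, then virgin compression beyond:
S_c = H/(1+e₀)·[C_r·log₁₀(σ'_p/σ'_0) + C_c·log₁₀(σ'_f/σ'_p)]
    = 3/1.93 × [0.051×log₁₀(50.4/27.765) + 0.4×log₁₀(87.183/50.4)]
    = 1.5544 × [0.013206 + 0.095201] = 0.1685 m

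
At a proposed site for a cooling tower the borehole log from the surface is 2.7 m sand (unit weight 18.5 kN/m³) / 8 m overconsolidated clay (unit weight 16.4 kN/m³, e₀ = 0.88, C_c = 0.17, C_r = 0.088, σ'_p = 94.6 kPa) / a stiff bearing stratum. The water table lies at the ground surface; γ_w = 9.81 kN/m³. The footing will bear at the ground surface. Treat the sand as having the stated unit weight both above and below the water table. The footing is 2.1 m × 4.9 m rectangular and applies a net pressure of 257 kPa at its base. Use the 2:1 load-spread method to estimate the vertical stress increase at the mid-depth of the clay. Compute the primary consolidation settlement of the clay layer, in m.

Mid-depth of clay below the ground surface: z = 2.7 + 8/2 = 6.7 m.
Total vertical stress at mid-clay: σ_v = 18.5×2.7 + 16.4×4 = 115.55 kPa.
Pore pressure: u = 9.81×(6.7 − 0) = 65.727 kPa.
Initial effective stress: σ'_0 = σ_v − u = 115.55 − 65.727 = 49.823 kPa.
Stress increase at mid-clay by the 2:1 spreading method:
Δσ = qBL/((B+z)(L+z)) = 257×2.1×4.9/((2.1+6.7)(4.9+6.7)) = 25.906 kPa
Final effective stress: σ'_f = 49.823 + 25.906 = 75.729 kPa.
σ'_f = 75.729 ≤ σ'_p = 94.6 kPa, so the clay remains overconsolidated and only the recompression index applies:
S_c = C_r·H/(1+e₀)·log₁₀(σ'_f/σ'_0) = 0.088×8/1.88×log₁₀(75.729/49.823)
    = 0.37447 × 0.18183 = 0.06809 m

S_c ≈ 0.0681 m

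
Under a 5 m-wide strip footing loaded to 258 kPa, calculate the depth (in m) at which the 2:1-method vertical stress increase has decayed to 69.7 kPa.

z ≈ 13.5 m

2:1 spreading — at depth z the loaded area has grown by z in each plan dimension:
qB/(B+z) = Δσ_z ⇒ z = qB/Δσ_z − B = 258×5/69.7 − 5 = 13.51 m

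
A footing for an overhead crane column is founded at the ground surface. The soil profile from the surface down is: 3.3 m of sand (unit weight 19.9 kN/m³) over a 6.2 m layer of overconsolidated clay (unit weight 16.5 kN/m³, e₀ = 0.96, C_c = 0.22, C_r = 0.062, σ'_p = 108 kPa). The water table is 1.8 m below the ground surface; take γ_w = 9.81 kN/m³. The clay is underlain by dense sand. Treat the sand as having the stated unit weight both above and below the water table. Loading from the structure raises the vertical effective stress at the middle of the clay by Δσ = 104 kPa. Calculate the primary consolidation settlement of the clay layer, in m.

S_c ≈ 0.182 m

Mid-depth of clay below the ground surface: z = 3.3 + 6.2/2 = 6.4 m.
Total vertical stress at mid-clay: σ_v = 19.9×3.3 + 16.5×3.1 = 116.82 kPa.
Pore pressure: u = 9.81×(6.4 − 1.8) = 45.126 kPa.
Initial effective stress: σ'_0 = σ_v − u = 116.82 − 45.126 = 71.694 kPa.
Final effective stress: σ'_f = 71.694 + 104 = 175.69 kPa.
σ'_f = 175.69 > σ'_p = 108 kPa, so the stress path crosses the preconsolidation pressure — recompression up to σ'_p, then virgin compression beyond:
S_c = H/(1+e₀)·[C_r·log₁₀(σ'_p/σ'_0) + C_c·log₁₀(σ'_f/σ'_p)]
    = 6.2/1.96 × [0.062×log₁₀(108/71.694) + 0.22×log₁₀(175.69/108)]
    = 3.1633 × [0.011032 + 0.046491] = 0.182 m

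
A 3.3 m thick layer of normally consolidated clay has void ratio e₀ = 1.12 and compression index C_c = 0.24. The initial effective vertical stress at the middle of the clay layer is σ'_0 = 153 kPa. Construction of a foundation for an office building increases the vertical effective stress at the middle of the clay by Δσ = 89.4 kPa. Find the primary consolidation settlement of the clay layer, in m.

Final effective stress: σ'_f = σ'_0 + Δσ = 153 + 89.4 = 242.4 kPa.
Normally consolidated clay, so the full stress increment lies on the virgin compression line:
S_c = C_c·H/(1+e₀)·log₁₀(σ'_f/σ'_0) = 0.24×3.3/(1+1.12)×log₁₀(242.4/153)
    = 0.37358 × 0.19984 = 0.07466 m

S_c ≈ 0.0747 m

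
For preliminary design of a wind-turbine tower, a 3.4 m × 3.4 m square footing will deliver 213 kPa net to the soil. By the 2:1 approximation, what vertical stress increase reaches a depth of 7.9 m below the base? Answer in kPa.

Δσ_z ≈ 19.3 kPa

By the 2:1 method the load spreads at 1 horizontal : 2 vertical, so at depth z the loaded area has grown by z in each plan dimension:
Δσ = qBL/((B+z)(L+z)) = 213×3.4×3.4/((3.4+7.9)(3.4+7.9)) = 19.283 kPa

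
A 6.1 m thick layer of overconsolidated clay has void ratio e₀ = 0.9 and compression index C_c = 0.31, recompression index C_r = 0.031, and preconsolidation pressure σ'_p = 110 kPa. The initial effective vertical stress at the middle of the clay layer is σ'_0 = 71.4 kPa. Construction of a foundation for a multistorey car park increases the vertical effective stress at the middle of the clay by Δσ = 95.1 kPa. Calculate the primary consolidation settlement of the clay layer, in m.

S_c ≈ 0.198 m

Final effective stress: σ'_f = 71.4 + 95.1 = 166.5 kPa.
σ'_f = 166.5 > σ'_p = 110 kPa, so the stress path crosses the preconsolidation pressure — recompression up to σ'_p, then virgin compression beyond:
S_c = H/(1+e₀)·[C_r·log₁₀(σ'_p/σ'_0) + C_c·log₁₀(σ'_f/σ'_p)]
    = 6.1/1.9 × [0.031×log₁₀(110/71.4) + 0.31×log₁₀(166.5/110)]
    = 3.2105 × [0.0058185 + 0.055807] = 0.1978 m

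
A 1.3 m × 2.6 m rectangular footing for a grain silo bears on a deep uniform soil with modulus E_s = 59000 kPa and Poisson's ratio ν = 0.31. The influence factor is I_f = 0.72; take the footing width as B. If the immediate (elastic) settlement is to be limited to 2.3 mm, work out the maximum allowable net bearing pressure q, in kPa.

S_e = q·B·(1−ν²)/E_s · I_f  ⇒  q = S_e·E_s / (B·(1−ν²)·I_f).
q = 0.0023 × 59000 / (1.3 × 0.9039 × 0.72) = 160.4 kPa

q ≈ 160 kPa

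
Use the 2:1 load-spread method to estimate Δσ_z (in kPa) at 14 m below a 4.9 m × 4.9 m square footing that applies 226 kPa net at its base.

By the 2:1 method the load spreads at 1 horizontal : 2 vertical, so at depth z the loaded area has grown by z in each plan dimension:
Δσ = qBL/((B+z)(L+z)) = 226×4.9×4.9/((4.9+14)(4.9+14)) = 15.191 kPa

Δσ_z ≈ 15.2 kPa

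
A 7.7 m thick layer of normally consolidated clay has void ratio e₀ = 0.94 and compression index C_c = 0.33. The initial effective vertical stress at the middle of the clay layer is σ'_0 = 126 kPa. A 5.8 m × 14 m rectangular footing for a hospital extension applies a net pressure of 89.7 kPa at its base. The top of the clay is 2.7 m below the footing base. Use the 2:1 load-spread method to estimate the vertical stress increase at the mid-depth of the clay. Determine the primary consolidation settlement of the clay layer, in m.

S_c ≈ 0.117 m

Mid-depth of clay below the footing base: z = 2.7 + 7.7/2 = 6.55 m.
Stress increase at mid-clay by the 2:1 spreading method:
Δσ = qBL/((B+z)(L+z)) = 89.7×5.8×14/((5.8+6.55)(14+6.55)) = 28.699 kPa
Final effective stress: σ'_f = σ'_0 + Δσ = 126 + 28.699 = 154.7 kPa.
Normally consolidated clay, so the full stress increment lies on the virgin compression line:
S_c = C_c·H/(1+e₀)·log₁₀(σ'_f/σ'_0) = 0.33×7.7/(1+0.94)×log₁₀(154.7/126)
    = 1.3098 × 0.08912 = 0.1167 m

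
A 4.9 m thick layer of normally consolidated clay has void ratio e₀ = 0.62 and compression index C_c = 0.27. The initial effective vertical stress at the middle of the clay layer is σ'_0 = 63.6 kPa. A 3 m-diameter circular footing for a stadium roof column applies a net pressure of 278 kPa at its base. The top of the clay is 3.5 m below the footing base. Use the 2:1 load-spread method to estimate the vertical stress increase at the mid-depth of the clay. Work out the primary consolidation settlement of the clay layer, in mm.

Mid-depth of clay below the footing base: z = 3.5 + 4.9/2 = 5.95 m.
Stress increase at mid-clay by the 2:1 spreading method:
Δσ ≈ qD²/(D+z)² = 278×3²/(3+5.95)² = 31.235 kPa
Final effective stress: σ'_f = σ'_0 + Δσ = 63.6 + 31.235 = 94.835 kPa.
Normally consolidated clay, so the full stress increment lies on the virgin compression line:
S_c = C_c·H/(1+e₀)·log₁₀(σ'_f/σ'_0) = 0.27×4.9/(1+0.62)×log₁₀(94.835/63.6)
    = 0.81667 × 0.17351 = 0.1417 m

S_c ≈ 142 mm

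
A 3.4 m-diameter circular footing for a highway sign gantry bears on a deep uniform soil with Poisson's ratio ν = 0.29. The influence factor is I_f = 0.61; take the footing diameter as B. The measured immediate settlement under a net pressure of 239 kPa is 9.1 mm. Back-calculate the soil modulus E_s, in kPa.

E_s ≈ 49900 kPa

S_e = q·B·(1−ν²)/E_s · I_f  ⇒  E_s = q·B·(1−ν²)·I_f / S_e.
E_s = 239 × 3.4 × 0.9159 × 0.61 / 0.0091 = 49890 kPa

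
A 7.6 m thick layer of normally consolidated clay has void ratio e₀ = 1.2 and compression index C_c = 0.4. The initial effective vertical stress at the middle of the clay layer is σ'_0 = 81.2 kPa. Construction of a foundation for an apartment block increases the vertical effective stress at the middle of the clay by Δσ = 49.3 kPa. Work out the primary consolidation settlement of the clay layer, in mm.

S_c ≈ 285 mm

Final effective stress: σ'_f = σ'_0 + Δσ = 81.2 + 49.3 = 130.5 kPa.
Normally consolidated clay, so the full stress increment lies on the virgin compression line:
S_c = C_c·H/(1+e₀)·log₁₀(σ'_f/σ'_0) = 0.4×7.6/(1+1.2)×log₁₀(130.5/81.2)
    = 1.3818 × 0.20605 = 0.2847 m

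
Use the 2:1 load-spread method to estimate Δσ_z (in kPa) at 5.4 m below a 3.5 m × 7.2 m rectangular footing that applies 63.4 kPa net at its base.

By the 2:1 method the load spreads at 1 horizontal : 2 vertical, so at depth z the loaded area has grown by z in each plan dimension:
Δσ = qBL/((B+z)(L+z)) = 63.4×3.5×7.2/((3.5+5.4)(7.2+5.4)) = 14.247 kPa

Δσ_z ≈ 14.2 kPa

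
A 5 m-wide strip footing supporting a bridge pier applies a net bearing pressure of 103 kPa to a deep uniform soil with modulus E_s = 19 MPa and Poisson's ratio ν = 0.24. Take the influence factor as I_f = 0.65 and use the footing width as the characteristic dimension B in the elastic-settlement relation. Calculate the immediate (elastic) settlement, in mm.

S_e ≈ 16.6 mm

Immediate (elastic) settlement: S_e = q·B·(1−ν²)/E_s · I_f.
E_s = 19 MPa = 19000 kPa.
S_e = 103 × 5 × (1 − 0.24²) / 19000 × 0.65
    = 103 × 5 × 0.9424 / 19000 × 0.65
    = 0.0166 m = 16.6 mm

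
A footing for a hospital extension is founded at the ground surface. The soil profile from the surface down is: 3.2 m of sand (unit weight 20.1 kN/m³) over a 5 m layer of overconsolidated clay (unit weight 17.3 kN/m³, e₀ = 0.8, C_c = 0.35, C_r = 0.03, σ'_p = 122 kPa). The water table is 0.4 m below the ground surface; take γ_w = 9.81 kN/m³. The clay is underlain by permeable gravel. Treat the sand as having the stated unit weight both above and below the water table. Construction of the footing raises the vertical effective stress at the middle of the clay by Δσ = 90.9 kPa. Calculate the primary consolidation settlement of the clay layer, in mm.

Mid-depth of clay below the ground surface: z = 3.2 + 5/2 = 5.7 m.
Total vertical stress at mid-clay: σ_v = 20.1×3.2 + 17.3×2.5 = 107.57 kPa.
Pore pressure: u = 9.81×(5.7 − 0.4) = 51.993 kPa.
Initial effective stress: σ'_0 = σ_v − u = 107.57 − 51.993 = 55.577 kPa.
Final effective stress: σ'_f = 55.577 + 90.9 = 146.48 kPa.
σ'_f = 146.48 > σ'_p = 122 kPa, so the stress path crosses the preconsolidation pressure — recompression up to σ'_p, then virgin compression beyond:
S_c = H/(1+e₀)·[C_r·log₁₀(σ'_p/σ'_0) + C_c·log₁₀(σ'_f/σ'_p)]
    = 5/1.8 × [0.03×log₁₀(122/55.577) + 0.35×log₁₀(146.48/122)]
    = 2.7778 × [0.010244 + 0.027796] = 0.1057 m

S_c ≈ 106 mm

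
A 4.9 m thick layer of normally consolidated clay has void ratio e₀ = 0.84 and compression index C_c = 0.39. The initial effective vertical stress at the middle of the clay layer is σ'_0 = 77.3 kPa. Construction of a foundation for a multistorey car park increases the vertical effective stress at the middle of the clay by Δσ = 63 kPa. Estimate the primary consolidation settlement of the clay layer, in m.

Final effective stress: σ'_f = σ'_0 + Δσ = 77.3 + 63 = 140.3 kPa.
Normally consolidated clay, so the full stress increment lies on the virgin compression line:
S_c = C_c·H/(1+e₀)·log₁₀(σ'_f/σ'_0) = 0.39×4.9/(1+0.84)×log₁₀(140.3/77.3)
    = 1.0386 × 0.25888 = 0.2689 m

S_c ≈ 0.269 m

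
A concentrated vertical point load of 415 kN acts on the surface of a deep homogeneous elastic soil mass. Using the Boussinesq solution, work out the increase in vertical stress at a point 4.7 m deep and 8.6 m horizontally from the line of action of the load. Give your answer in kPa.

Δσ_z ≈ 0.228 kPa

Boussinesq vertical stress below a point load on an elastic half-space:
Δσ_z = 3P/(2πz²) · [1 + (r/z)²]^(−5/2)
r/z = 8.6/4.7 = 1.8298; [1+(r/z)²]^(−5/2) = 0.025366.
Δσ_z = 3×415/(2π×4.7²) × 0.025366 = 8.97 × 0.025366 = 0.2275 kPa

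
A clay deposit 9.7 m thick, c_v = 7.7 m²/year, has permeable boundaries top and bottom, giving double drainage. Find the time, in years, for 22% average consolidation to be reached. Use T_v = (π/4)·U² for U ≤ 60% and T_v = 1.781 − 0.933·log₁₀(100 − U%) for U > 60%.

t ≈ 0.116 years

Drainage path length: H_d = H/2 = 4.85 m (double drainage).
U ≤ 60%: T_v = (π/4)·U² = (π/4)×0.22² = 0.038013.
t = T_v·H_d²/c_v = 0.038013×4.85²/7.7 = 0.1161 years.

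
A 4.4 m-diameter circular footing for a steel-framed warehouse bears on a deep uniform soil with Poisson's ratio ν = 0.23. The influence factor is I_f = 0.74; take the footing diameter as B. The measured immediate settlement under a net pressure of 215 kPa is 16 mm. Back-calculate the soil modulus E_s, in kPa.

S_e = q·B·(1−ν²)/E_s · I_f  ⇒  E_s = q·B·(1−ν²)·I_f / S_e.
E_s = 215 × 4.4 × 0.9471 × 0.74 / 0.016 = 41440 kPa

E_s ≈ 41400 kPa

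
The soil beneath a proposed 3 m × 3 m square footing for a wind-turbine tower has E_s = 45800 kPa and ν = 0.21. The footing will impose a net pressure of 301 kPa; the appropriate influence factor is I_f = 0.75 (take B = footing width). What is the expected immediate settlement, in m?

Immediate (elastic) settlement: S_e = q·B·(1−ν²)/E_s · I_f.
S_e = 301 × 3 × (1 − 0.21²) / 45800 × 0.75
    = 301 × 3 × 0.9559 / 45800 × 0.75
    = 0.01414 m

S_e ≈ 0.0141 m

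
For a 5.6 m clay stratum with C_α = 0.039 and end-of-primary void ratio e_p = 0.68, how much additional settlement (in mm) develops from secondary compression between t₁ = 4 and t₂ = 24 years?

Secondary compression: S_s = C_α·H/(1+e_p)·log₁₀(t₂/t₁)
S_s = 0.039×5.6/(1+0.68)×log₁₀(24/4)
    = 0.13 × 0.7782 = 0.1012 m

S_s ≈ 101 mm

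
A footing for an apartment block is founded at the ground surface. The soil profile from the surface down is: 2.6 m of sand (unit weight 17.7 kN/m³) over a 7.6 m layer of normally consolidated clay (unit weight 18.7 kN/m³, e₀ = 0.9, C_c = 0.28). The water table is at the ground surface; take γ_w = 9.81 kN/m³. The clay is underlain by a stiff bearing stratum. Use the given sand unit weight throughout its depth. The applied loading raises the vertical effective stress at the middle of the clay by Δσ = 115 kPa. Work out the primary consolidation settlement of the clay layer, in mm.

S_c ≈ 553 mm

Mid-depth of clay below the ground surface: z = 2.6 + 7.6/2 = 6.4 m.
Total vertical stress at mid-clay: σ_v = 17.7×2.6 + 18.7×3.8 = 117.08 kPa.
Pore pressure: u = 9.81×(6.4 − 0) = 62.784 kPa.
Initial effective stress: σ'_0 = σ_v − u = 117.08 − 62.784 = 54.296 kPa.
Final effective stress: σ'_f = σ'_0 + Δσ = 54.296 + 115 = 169.3 kPa.
Normally consolidated clay, so the full stress increment lies on the virgin compression line:
S_c = C_c·H/(1+e₀)·log₁₀(σ'_f/σ'_0) = 0.28×7.6/(1+0.9)×log₁₀(169.3/54.296)
    = 1.12 × 0.49389 = 0.5532 m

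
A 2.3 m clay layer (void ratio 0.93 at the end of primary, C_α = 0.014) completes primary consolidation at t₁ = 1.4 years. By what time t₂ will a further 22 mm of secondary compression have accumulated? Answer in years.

S_s = C_α·H/(1+e_p)·log₁₀(t₂/t₁) ⇒ log₁₀(t₂/t₁) = S_s·(1+e_p)/(C_α·H).
log₁₀(t₂/t₁) = 0.022 × (1+0.93) / (0.014×2.3) = 1.319
t₂ = t₁ × 10^1.319 = 1.4 × 20.83 = 29.16 years

t₂ ≈ 29.2 years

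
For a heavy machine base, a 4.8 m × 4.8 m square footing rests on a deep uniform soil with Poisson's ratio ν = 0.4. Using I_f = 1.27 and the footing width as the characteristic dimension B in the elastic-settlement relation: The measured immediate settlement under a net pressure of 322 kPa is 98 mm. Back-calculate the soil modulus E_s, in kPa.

S_e = q·B·(1−ν²)/E_s · I_f  ⇒  E_s = q·B·(1−ν²)·I_f / S_e.
E_s = 322 × 4.8 × 0.84 × 1.27 / 0.098 = 16820 kPa

E_s ≈ 16800 kPa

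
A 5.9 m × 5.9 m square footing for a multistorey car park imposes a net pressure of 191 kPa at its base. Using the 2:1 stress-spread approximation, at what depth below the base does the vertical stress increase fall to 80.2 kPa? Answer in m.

2:1 spreading — at depth z the loaded area has grown by z in each plan dimension:
qB²/(B+z)² = Δσ_z ⇒ z = B(√(q/Δσ_z) − 1) = 5.9×(√(191/80.2) − 1) = 3.205 m

z ≈ 3.21 m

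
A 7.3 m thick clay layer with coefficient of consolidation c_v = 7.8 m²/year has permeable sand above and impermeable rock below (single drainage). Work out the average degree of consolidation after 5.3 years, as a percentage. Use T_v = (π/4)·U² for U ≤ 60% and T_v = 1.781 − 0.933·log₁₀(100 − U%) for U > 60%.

U ≈ 88 %

Drainage path length: H_d = H = 7.3 m (single drainage).
T_v = c_v·t/H_d² = 7.8×5.3/7.3² = 0.77576.
T_v = 0.77576 corresponds to the U > 60% branch:
U = 1 − 10^((1.781 − T_v)/0.933)/100 = 0.8805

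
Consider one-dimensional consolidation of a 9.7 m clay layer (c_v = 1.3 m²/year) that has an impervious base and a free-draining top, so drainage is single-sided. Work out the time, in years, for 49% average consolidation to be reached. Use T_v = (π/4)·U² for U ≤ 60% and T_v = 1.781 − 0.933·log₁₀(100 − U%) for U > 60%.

t ≈ 13.6 years

Drainage path length: H_d = H = 9.7 m (single drainage).
U ≤ 60%: T_v = (π/4)·U² = (π/4)×0.49² = 0.18857.
t = T_v·H_d²/c_v = 0.18857×9.7²/1.3 = 13.65 years.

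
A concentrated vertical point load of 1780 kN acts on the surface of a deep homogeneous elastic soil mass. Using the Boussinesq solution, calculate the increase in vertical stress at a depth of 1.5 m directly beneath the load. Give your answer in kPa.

Boussinesq vertical stress below a point load on an elastic half-space:
Δσ_z = 3P/(2πz²) · [1 + (r/z)²]^(−5/2)
r/z = 0/1.5 = 0; [1+(r/z)²]^(−5/2) = 1.
Δσ_z = 3×1780/(2π×1.5²) × 1 = 377.73 × 1 = 377.7 kPa

Δσ_z ≈ 378 kPa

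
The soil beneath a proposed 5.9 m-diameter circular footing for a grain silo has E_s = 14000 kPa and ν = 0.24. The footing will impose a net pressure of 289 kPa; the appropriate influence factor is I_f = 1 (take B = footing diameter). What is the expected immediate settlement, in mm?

S_e ≈ 115 mm

Immediate (elastic) settlement: S_e = q·B·(1−ν²)/E_s · I_f.
S_e = 289 × 5.9 × (1 − 0.24²) / 14000 × 1
    = 289 × 5.9 × 0.9424 / 14000 × 1
    = 0.1148 m = 114.8 mm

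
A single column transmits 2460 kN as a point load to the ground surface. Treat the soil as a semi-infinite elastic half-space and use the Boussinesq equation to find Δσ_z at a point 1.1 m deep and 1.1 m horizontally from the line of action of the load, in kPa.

Δσ_z ≈ 172 kPa

Boussinesq vertical stress below a point load on an elastic half-space:
Δσ_z = 3P/(2πz²) · [1 + (r/z)²]^(−5/2)
r/z = 1.1/1.1 = 1; [1+(r/z)²]^(−5/2) = 0.17678.
Δσ_z = 3×2460/(2π×1.1²) × 0.17678 = 970.71 × 0.17678 = 171.6 kPa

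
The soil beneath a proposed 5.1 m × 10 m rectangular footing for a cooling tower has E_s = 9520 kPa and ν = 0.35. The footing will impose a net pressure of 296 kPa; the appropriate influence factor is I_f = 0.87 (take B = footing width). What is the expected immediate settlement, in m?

S_e ≈ 0.121 m

Immediate (elastic) settlement: S_e = q·B·(1−ν²)/E_s · I_f.
S_e = 296 × 5.1 × (1 − 0.35²) / 9520 × 0.87
    = 296 × 5.1 × 0.8775 / 9520 × 0.87
    = 0.1211 m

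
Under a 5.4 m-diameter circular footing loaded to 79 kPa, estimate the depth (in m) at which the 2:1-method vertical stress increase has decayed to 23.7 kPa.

z ≈ 4.46 m

2:1 spreading — at depth z the loaded area has grown by z in each plan dimension:
qD²/(D+z)² = Δσ_z ⇒ z = D(√(q/Δσ_z) − 1) = 5.4×(√(79/23.7) − 1) = 4.459 m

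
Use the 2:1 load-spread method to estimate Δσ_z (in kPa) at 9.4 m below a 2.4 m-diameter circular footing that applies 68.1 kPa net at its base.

Δσ_z ≈ 2.82 kPa

By the 2:1 method the load spreads at 1 horizontal : 2 vertical, so at depth z the loaded area has grown by z in each plan dimension:
Δσ ≈ qD²/(D+z)² = 68.1×2.4²/(2.4+9.4)² = 2.8171 kPa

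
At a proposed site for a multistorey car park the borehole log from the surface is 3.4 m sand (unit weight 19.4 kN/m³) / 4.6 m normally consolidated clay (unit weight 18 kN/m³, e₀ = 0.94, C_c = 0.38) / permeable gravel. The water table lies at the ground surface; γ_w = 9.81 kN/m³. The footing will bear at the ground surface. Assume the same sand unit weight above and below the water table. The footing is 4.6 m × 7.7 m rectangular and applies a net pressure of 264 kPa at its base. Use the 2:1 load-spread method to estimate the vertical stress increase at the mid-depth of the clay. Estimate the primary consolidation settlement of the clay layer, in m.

S_c ≈ 0.329 m

Mid-depth of clay below the ground surface: z = 3.4 + 4.6/2 = 5.7 m.
Total vertical stress at mid-clay: σ_v = 19.4×3.4 + 18×2.3 = 107.36 kPa.
Pore pressure: u = 9.81×(5.7 − 0) = 55.917 kPa.
Initial effective stress: σ'_0 = σ_v − u = 107.36 − 55.917 = 51.443 kPa.
Stress increase at mid-clay by the 2:1 spreading method:
Δσ = qBL/((B+z)(L+z)) = 264×4.6×7.7/((4.6+5.7)(7.7+5.7)) = 67.75 kPa
Final effective stress: σ'_f = σ'_0 + Δσ = 51.443 + 67.75 = 119.19 kPa.
Normally consolidated clay, so the full stress increment lies on the virgin compression line:
S_c = C_c·H/(1+e₀)·log₁₀(σ'_f/σ'_0) = 0.38×4.6/(1+0.94)×log₁₀(119.19/51.443)
    = 0.90103 × 0.36491 = 0.3288 m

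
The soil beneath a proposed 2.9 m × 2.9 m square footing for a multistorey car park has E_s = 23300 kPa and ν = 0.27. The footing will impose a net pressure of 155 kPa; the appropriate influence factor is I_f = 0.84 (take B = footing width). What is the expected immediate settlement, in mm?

Immediate (elastic) settlement: S_e = q·B·(1−ν²)/E_s · I_f.
S_e = 155 × 2.9 × (1 − 0.27²) / 23300 × 0.84
    = 155 × 2.9 × 0.9271 / 23300 × 0.84
    = 0.01502 m = 15.02 mm

S_e ≈ 15 mm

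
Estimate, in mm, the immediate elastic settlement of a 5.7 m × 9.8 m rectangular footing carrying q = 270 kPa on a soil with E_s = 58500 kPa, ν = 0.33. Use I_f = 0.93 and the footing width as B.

Immediate (elastic) settlement: S_e = q·B·(1−ν²)/E_s · I_f.
S_e = 270 × 5.7 × (1 − 0.33²) / 58500 × 0.93
    = 270 × 5.7 × 0.8911 / 58500 × 0.93
    = 0.0218 m = 21.8 mm

S_e ≈ 21.8 mm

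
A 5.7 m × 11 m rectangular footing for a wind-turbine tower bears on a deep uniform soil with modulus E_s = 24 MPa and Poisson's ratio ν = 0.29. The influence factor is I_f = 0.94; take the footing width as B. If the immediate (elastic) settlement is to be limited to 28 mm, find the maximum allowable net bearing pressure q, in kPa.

q ≈ 137 kPa

E_s = 24 MPa = 24000 kPa.
S_e = q·B·(1−ν²)/E_s · I_f  ⇒  q = S_e·E_s / (B·(1−ν²)·I_f).
q = 0.028 × 24000 / (5.7 × 0.9159 × 0.94) = 136.9 kPa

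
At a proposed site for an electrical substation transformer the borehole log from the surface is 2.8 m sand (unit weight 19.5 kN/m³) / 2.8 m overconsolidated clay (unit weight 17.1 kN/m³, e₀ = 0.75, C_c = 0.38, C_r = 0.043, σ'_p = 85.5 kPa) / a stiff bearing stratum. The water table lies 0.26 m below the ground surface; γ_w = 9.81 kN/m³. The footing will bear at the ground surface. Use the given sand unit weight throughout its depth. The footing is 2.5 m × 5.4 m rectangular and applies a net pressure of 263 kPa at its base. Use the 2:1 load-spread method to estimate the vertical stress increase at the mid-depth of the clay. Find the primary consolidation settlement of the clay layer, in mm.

S_c ≈ 50.9 mm

Mid-depth of clay below the ground surface: z = 2.8 + 2.8/2 = 4.2 m.
Total vertical stress at mid-clay: σ_v = 19.5×2.8 + 17.1×1.4 = 78.54 kPa.
Pore pressure: u = 9.81×(4.2 − 0.26) = 38.651 kPa.
Initial effective stress: σ'_0 = σ_v − u = 78.54 − 38.651 = 39.889 kPa.
Stress increase at mid-clay by the 2:1 spreading method:
Δσ = qBL/((B+z)(L+z)) = 263×2.5×5.4/((2.5+4.2)(5.4+4.2)) = 55.201 kPa
Final effective stress: σ'_f = 39.889 + 55.201 = 95.09 kPa.
σ'_f = 95.09 > σ'_p = 85.5 kPa, so the stress path crosses the preconsolidation pressure — recompression up to σ'_p, then virgin compression beyond:
S_c = H/(1+e₀)·[C_r·log₁₀(σ'_p/σ'_0) + C_c·log₁₀(σ'_f/σ'_p)]
    = 2.8/1.75 × [0.043×log₁₀(85.5/39.889) + 0.38×log₁₀(95.09/85.5)]
    = 1.6 × [0.014238 + 0.017544] = 0.05085 m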